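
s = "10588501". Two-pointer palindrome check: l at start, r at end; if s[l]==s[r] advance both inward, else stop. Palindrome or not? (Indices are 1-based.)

[1,8] '1'=='1' → l++,r--
[2,7] '0'=='0' → l++,r--
[3,6] '5'=='5' → l++,r--
[4,5] '8'=='8' → l++,r--

palindrome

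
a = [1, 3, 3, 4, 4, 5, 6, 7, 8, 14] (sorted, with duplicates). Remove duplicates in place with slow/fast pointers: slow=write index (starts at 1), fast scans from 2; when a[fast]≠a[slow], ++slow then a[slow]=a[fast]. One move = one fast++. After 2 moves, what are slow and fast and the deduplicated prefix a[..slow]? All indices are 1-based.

(s=1,f=2) a[fast]=3≠a[slow]=1 write a[2]=3 → slow++,fast++
(s=2,f=3) a[fast]=3=a[slow] dup → fast++

slow=2, fast=4, prefix=[1, 3]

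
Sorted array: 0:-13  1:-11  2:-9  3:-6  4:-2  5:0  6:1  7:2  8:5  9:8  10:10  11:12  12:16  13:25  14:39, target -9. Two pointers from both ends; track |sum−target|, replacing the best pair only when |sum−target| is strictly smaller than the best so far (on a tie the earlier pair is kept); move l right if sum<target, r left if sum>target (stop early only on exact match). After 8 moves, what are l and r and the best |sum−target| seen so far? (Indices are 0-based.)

l=1, r=7, best |Δ|=1

l=0 r=14: -13+39=26 d=35 *, r--
l=0 r=13: -13+25=12 d=21 *, r--
l=0 r=12: -13+16=3 d=12 *, r--
l=0 r=11: -13+12=-1 d=8 *, r--
l=0 r=10: -13+10=-3 d=6 *, r--
l=0 r=9: -13+8=-5 d=4 *, r--
l=0 r=8: -13+5=-8 d=1 *, r--
l=0 r=7: -13+2=-11 d=2, l++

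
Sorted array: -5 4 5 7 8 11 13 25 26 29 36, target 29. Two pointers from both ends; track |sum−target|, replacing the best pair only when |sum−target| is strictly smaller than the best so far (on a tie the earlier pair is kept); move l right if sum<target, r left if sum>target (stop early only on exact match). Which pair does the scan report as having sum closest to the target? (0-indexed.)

l=0 r=10: -5+36=31 d=2 *, r--
l=0 r=9: -5+29=24 d=5, l++
l=1 r=9: 4+29=33 d=4, r--
l=1 r=8: 4+26=30 d=1 *, r--
l=1 r=7: 4+25=29 d=0 *, stop

pair (4, 25) with sum 29 (|Δ|=0)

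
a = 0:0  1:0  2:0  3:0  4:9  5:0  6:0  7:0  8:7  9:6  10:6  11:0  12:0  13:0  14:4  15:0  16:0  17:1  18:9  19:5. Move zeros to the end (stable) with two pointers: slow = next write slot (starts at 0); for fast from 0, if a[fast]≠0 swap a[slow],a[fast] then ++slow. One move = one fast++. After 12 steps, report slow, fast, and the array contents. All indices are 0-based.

slow=4, fast=12, a=[9, 7, 6, 6, 0, 0, 0, 0, 0, 0, 0, 0, 0, 0, 4, 0, 0, 1, 9, 5]

slow=0 fast=0: a[fast]=0, fast++
slow=0 fast=1: a[fast]=0, fast++
slow=0 fast=2: a[fast]=0, fast++
slow=0 fast=3: a[fast]=0, fast++
slow=0 fast=4: a[fast]=9≠0 swap→a[0]=9, slow++,fast++
slow=1 fast=5: a[fast]=0, fast++
slow=1 fast=6: a[fast]=0, fast++
slow=1 fast=7: a[fast]=0, fast++
slow=1 fast=8: a[fast]=7≠0 swap→a[1]=7, slow++,fast++
slow=2 fast=9: a[fast]=6≠0 swap→a[2]=6, slow++,fast++
slow=3 fast=10: a[fast]=6≠0 swap→a[3]=6, slow++,fast++
slow=4 fast=11: a[fast]=0, fast++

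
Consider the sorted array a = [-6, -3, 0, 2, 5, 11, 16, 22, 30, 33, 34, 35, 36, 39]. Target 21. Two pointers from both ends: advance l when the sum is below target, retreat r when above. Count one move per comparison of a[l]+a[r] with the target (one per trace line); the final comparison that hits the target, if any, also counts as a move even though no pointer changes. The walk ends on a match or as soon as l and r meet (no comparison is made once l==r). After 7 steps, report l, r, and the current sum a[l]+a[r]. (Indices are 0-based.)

l=0 r=13: -6+39=33 >21, r--
l=0 r=12: -6+36=30 >21, r--
l=0 r=11: -6+35=29 >21, r--
l=0 r=10: -6+34=28 >21, r--
l=0 r=9: -6+33=27 >21, r--
l=0 r=8: -6+30=24 >21, r--
l=0 r=7: -6+22=16 <21, l++

l=1, r=7, sum=19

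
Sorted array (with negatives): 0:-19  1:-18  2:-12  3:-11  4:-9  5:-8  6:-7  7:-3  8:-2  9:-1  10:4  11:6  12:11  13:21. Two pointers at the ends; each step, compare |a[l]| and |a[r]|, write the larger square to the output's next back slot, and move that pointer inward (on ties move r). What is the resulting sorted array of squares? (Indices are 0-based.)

l=0 r=13: |-19|<=|21| out[13]=441, r--
l=0 r=12: |-19|>|11| out[12]=361, l++
l=1 r=12: |-18|>|11| out[11]=324, l++
l=2 r=12: |-12|>|11| out[10]=144, l++
l=3 r=12: |-11|<=|11| out[9]=121, r--
l=3 r=11: |-11|>|6| out[8]=121, l++
l=4 r=11: |-9|>|6| out[7]=81, l++
l=5 r=11: |-8|>|6| out[6]=64, l++
l=6 r=11: |-7|>|6| out[5]=49, l++
l=7 r=11: |-3|<=|6| out[4]=36, r--
l=7 r=10: |-3|<=|4| out[3]=16, r--
l=7 r=9: |-3|>|-1| out[2]=9, l++
l=8 r=9: |-2|>|-1| out[1]=4, l++
l=9 r=9: |-1|<=|-1| out[0]=1, r--

[1, 4, 9, 16, 36, 49, 64, 81, 121, 121, 144, 324, 361, 441]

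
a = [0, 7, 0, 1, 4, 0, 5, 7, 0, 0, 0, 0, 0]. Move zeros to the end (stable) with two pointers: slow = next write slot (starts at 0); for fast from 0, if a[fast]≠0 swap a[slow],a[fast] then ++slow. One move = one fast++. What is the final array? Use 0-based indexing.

slow=0 fast=0: a[fast]=0, fast++
slow=0 fast=1: a[fast]=7≠0 swap→a[0]=7, slow++,fast++
slow=1 fast=2: a[fast]=0, fast++
slow=1 fast=3: a[fast]=1≠0 swap→a[1]=1, slow++,fast++
slow=2 fast=4: a[fast]=4≠0 swap→a[2]=4, slow++,fast++
slow=3 fast=5: a[fast]=0, fast++
slow=3 fast=6: a[fast]=5≠0 swap→a[3]=5, slow++,fast++
slow=4 fast=7: a[fast]=7≠0 swap→a[4]=7, slow++,fast++
slow=5 fast=8: a[fast]=0, fast++
slow=5 fast=9: a[fast]=0, fast++
slow=5 fast=10: a[fast]=0, fast++
slow=5 fast=11: a[fast]=0, fast++
slow=5 fast=12: a[fast]=0, fast++

[7, 1, 4, 5, 7, 0, 0, 0, 0, 0, 0, 0, 0]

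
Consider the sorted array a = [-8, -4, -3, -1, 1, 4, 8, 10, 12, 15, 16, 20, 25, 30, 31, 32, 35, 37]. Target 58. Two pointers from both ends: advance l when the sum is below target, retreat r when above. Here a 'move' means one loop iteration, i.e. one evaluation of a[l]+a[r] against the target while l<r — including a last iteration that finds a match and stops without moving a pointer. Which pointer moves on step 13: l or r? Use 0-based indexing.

r

[0,17] -8+37=29 <58 → l++
[1,17] -4+37=33 <58 → l++
[2,17] -3+37=34 <58 → l++
[3,17] -1+37=36 <58 → l++
[4,17] 1+37=38 <58 → l++
[5,17] 4+37=41 <58 → l++
[6,17] 8+37=45 <58 → l++
[7,17] 10+37=47 <58 → l++
[8,17] 12+37=49 <58 → l++
[9,17] 15+37=52 <58 → l++
[10,17] 16+37=53 <58 → l++
[11,17] 20+37=57 <58 → l++
[12,17] 25+37=62 >58 → r--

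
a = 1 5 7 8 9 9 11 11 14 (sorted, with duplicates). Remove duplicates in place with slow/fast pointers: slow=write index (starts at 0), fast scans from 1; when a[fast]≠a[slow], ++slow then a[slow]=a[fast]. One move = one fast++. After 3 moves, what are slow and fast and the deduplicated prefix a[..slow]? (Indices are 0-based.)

slow=3, fast=4, prefix=[1, 5, 7, 8]

slow=0 fast=1: a[fast]=5≠a[slow]=1 write a[1]=5, slow++,fast++
slow=1 fast=2: a[fast]=7≠a[slow]=5 write a[2]=7, slow++,fast++
slow=2 fast=3: a[fast]=8≠a[slow]=7 write a[3]=8, slow++,fast++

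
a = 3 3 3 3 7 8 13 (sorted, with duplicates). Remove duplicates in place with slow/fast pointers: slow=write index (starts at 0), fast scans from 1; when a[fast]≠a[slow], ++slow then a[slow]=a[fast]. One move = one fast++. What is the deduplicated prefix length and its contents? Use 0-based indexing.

(s=0,f=1) a[fast]=3=a[slow] dup → fast++
(s=0,f=2) a[fast]=3=a[slow] dup → fast++
(s=0,f=3) a[fast]=3=a[slow] dup → fast++
(s=0,f=4) a[fast]=7≠a[slow]=3 write a[1]=7 → slow++,fast++
(s=1,f=5) a[fast]=8≠a[slow]=7 write a[2]=8 → slow++,fast++
(s=2,f=6) a[fast]=13≠a[slow]=8 write a[3]=13 → slow++,fast++

length 4; prefix = [3, 7, 8, 13]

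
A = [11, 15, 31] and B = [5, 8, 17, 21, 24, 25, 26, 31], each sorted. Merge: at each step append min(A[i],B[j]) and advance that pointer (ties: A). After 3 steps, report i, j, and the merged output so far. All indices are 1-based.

i=1 j=1: A[i]=11>B[j]=5 take 5, j++
i=1 j=2: A[i]=11>B[j]=8 take 8, j++
i=1 j=3: A[i]=11<=B[j]=17 take 11, i++

i=2, j=3, merged so far=[5, 8, 11]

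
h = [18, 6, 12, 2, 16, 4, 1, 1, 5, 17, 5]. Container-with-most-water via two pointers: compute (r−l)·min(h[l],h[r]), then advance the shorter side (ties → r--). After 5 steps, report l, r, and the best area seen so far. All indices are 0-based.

l=0, r=5, best area=153

[0,10] min(18,5)*10=50 best=50 * → r--
[0,9] min(18,17)*9=153 best=153 * → r--
[0,8] min(18,5)*8=40 best=153 → r--
[0,7] min(18,1)*7=7 best=153 → r--
[0,6] min(18,1)*6=6 best=153 → r--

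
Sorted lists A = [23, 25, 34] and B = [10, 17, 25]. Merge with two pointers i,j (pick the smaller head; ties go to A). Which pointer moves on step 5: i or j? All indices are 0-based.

j

[i=0,j=0] A[i]=23>B[j]=10 take 10 → j++
[i=0,j=1] A[i]=23>B[j]=17 take 17 → j++
[i=0,j=2] A[i]=23<=B[j]=25 take 23 → i++
[i=1,j=2] A[i]=25<=B[j]=25 take 25 → i++
[i=2,j=2] A[i]=34>B[j]=25 take 25 → j++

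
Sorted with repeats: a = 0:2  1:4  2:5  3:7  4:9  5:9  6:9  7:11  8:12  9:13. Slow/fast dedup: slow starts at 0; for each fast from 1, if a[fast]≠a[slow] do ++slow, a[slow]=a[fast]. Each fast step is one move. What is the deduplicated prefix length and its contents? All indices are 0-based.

length 8; prefix = [2, 4, 5, 7, 9, 11, 12, 13]

slow=0 fast=1: a[fast]=4≠a[slow]=2 write a[1]=4, slow++,fast++
slow=1 fast=2: a[fast]=5≠a[slow]=4 write a[2]=5, slow++,fast++
slow=2 fast=3: a[fast]=7≠a[slow]=5 write a[3]=7, slow++,fast++
slow=3 fast=4: a[fast]=9≠a[slow]=7 write a[4]=9, slow++,fast++
slow=4 fast=5: a[fast]=9=a[slow] dup, fast++
slow=4 fast=6: a[fast]=9=a[slow] dup, fast++
slow=4 fast=7: a[fast]=11≠a[slow]=9 write a[5]=11, slow++,fast++
slow=5 fast=8: a[fast]=12≠a[slow]=11 write a[6]=12, slow++,fast++
slow=6 fast=9: a[fast]=13≠a[slow]=12 write a[7]=13, slow++,fast++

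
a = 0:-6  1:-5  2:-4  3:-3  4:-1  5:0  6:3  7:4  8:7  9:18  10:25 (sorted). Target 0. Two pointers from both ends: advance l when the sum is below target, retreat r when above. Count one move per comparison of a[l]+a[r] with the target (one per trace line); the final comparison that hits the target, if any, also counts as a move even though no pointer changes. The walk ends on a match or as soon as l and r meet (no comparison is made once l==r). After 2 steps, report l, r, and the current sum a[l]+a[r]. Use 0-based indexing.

[0,10] -6+25=19 >0 → r--
[0,9] -6+18=12 >0 → r--

l=0, r=8, sum=1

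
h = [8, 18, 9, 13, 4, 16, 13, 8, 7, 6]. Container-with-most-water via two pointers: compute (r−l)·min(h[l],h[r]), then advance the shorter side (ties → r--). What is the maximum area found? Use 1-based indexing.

l=1 r=10: min(8,6)*9=54 best=54 *, r--
l=1 r=9: min(8,7)*8=56 best=56 *, r--
l=1 r=8: min(8,8)*7=56 best=56, r--
l=1 r=7: min(8,13)*6=48 best=56, l++
l=2 r=7: min(18,13)*5=65 best=65 *, r--
l=2 r=6: min(18,16)*4=64 best=65, r--
l=2 r=5: min(18,4)*3=12 best=65, r--
l=2 r=4: min(18,13)*2=26 best=65, r--
l=2 r=3: min(18,9)*1=9 best=65, r--

max area = 65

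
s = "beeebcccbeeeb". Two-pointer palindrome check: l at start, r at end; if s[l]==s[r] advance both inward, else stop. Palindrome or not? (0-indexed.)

palindrome

l=0 r=12: 'b'=='b', l++,r--
l=1 r=11: 'e'=='e', l++,r--
l=2 r=10: 'e'=='e', l++,r--
l=3 r=9: 'e'=='e', l++,r--
l=4 r=8: 'b'=='b', l++,r--
l=5 r=7: 'c'=='c', l++,r--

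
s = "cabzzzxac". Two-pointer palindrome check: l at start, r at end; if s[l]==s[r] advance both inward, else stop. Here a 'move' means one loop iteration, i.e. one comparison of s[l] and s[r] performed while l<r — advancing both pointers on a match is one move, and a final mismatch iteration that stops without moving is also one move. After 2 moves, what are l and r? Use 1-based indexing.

l=3, r=7

l=1 r=9: 'c'=='c', l++,r--
l=2 r=8: 'a'=='a', l++,r--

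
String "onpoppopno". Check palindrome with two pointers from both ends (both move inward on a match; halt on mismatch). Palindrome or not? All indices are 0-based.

l=0 r=9: 'o'=='o', l++,r--
l=1 r=8: 'n'=='n', l++,r--
l=2 r=7: 'p'=='p', l++,r--
l=3 r=6: 'o'=='o', l++,r--
l=4 r=5: 'p'=='p', l++,r--

palindrome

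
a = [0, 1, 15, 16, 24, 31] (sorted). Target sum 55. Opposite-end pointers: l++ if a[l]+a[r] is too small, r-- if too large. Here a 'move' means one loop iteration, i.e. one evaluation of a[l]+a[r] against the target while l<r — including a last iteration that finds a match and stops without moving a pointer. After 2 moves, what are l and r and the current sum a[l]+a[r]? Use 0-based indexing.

l=2, r=5, sum=46

[0,5] 0+31=31 <55 → l++
[1,5] 1+31=32 <55 → l++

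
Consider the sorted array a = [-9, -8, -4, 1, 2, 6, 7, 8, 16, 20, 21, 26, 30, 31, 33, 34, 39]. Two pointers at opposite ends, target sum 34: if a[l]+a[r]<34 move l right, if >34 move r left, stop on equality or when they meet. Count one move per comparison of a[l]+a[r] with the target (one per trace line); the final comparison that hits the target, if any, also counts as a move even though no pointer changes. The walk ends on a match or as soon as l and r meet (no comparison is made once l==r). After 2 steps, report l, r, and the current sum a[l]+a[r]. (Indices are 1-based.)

l=1 r=17: -9+39=30 <34, l++
l=2 r=17: -8+39=31 <34, l++

l=3, r=17, sum=35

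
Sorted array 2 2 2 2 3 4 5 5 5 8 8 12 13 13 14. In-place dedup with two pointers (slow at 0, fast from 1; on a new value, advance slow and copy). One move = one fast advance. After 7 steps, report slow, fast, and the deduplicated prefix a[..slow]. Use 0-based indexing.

slow=3, fast=8, prefix=[2, 3, 4, 5]

(s=0,f=1) a[fast]=2=a[slow] dup → fast++
(s=0,f=2) a[fast]=2=a[slow] dup → fast++
(s=0,f=3) a[fast]=2=a[slow] dup → fast++
(s=0,f=4) a[fast]=3≠a[slow]=2 write a[1]=3 → slow++,fast++
(s=1,f=5) a[fast]=4≠a[slow]=3 write a[2]=4 → slow++,fast++
(s=2,f=6) a[fast]=5≠a[slow]=4 write a[3]=5 → slow++,fast++
(s=3,f=7) a[fast]=5=a[slow] dup → fast++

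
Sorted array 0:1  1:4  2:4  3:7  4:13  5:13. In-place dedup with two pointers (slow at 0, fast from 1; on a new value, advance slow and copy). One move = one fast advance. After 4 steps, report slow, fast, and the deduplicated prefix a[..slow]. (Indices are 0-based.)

slow=3, fast=5, prefix=[1, 4, 7, 13]

slow=0 fast=1: a[fast]=4≠a[slow]=1 write a[1]=4, slow++,fast++
slow=1 fast=2: a[fast]=4=a[slow] dup, fast++
slow=1 fast=3: a[fast]=7≠a[slow]=4 write a[2]=7, slow++,fast++
slow=2 fast=4: a[fast]=13≠a[slow]=7 write a[3]=13, slow++,fast++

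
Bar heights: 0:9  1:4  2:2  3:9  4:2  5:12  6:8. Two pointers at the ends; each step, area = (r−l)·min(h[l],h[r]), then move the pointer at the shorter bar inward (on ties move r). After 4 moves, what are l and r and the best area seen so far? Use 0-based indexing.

l=3, r=5, best area=48

[0,6] min(9,8)*6=48 best=48 * → r--
[0,5] min(9,12)*5=45 best=48 → l++
[1,5] min(4,12)*4=16 best=48 → l++
[2,5] min(2,12)*3=6 best=48 → l++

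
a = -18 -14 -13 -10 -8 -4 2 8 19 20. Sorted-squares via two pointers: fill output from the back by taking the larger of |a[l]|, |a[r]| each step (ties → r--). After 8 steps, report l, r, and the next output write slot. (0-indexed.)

l=0 r=9: |-18|<=|20| out[9]=400, r--
l=0 r=8: |-18|<=|19| out[8]=361, r--
l=0 r=7: |-18|>|8| out[7]=324, l++
l=1 r=7: |-14|>|8| out[6]=196, l++
l=2 r=7: |-13|>|8| out[5]=169, l++
l=3 r=7: |-10|>|8| out[4]=100, l++
l=4 r=7: |-8|<=|8| out[3]=64, r--
l=4 r=6: |-8|>|2| out[2]=64, l++

l=5, r=6, next write slot=1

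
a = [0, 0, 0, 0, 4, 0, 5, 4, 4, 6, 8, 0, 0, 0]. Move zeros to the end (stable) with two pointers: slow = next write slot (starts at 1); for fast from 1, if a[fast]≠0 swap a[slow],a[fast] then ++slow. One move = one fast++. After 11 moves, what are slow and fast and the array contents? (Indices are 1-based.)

slow=1 fast=1: a[fast]=0, fast++
slow=1 fast=2: a[fast]=0, fast++
slow=1 fast=3: a[fast]=0, fast++
slow=1 fast=4: a[fast]=0, fast++
slow=1 fast=5: a[fast]=4≠0 swap→a[1]=4, slow++,fast++
slow=2 fast=6: a[fast]=0, fast++
slow=2 fast=7: a[fast]=5≠0 swap→a[2]=5, slow++,fast++
slow=3 fast=8: a[fast]=4≠0 swap→a[3]=4, slow++,fast++
slow=4 fast=9: a[fast]=4≠0 swap→a[4]=4, slow++,fast++
slow=5 fast=10: a[fast]=6≠0 swap→a[5]=6, slow++,fast++
slow=6 fast=11: a[fast]=8≠0 swap→a[6]=8, slow++,fast++

slow=7, fast=12, a=[4, 5, 4, 4, 6, 8, 0, 0, 0, 0, 0, 0, 0, 0]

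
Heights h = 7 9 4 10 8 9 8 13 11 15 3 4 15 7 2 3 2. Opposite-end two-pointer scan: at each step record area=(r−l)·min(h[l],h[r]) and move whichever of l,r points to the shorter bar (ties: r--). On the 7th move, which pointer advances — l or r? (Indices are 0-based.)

l=0 r=16: min(7,2)*16=32 best=32 *, r--
l=0 r=15: min(7,3)*15=45 best=45 *, r--
l=0 r=14: min(7,2)*14=28 best=45, r--
l=0 r=13: min(7,7)*13=91 best=91 *, r--
l=0 r=12: min(7,15)*12=84 best=91, l++
l=1 r=12: min(9,15)*11=99 best=99 *, l++
l=2 r=12: min(4,15)*10=40 best=99, l++

l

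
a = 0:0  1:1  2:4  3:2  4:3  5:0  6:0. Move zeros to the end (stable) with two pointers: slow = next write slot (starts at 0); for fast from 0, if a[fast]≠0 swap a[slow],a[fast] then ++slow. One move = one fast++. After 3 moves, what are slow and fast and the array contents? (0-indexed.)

slow=2, fast=3, a=[1, 4, 0, 2, 3, 0, 0]

slow=0 fast=0: a[fast]=0, fast++
slow=0 fast=1: a[fast]=1≠0 swap→a[0]=1, slow++,fast++
slow=1 fast=2: a[fast]=4≠0 swap→a[1]=4, slow++,fast++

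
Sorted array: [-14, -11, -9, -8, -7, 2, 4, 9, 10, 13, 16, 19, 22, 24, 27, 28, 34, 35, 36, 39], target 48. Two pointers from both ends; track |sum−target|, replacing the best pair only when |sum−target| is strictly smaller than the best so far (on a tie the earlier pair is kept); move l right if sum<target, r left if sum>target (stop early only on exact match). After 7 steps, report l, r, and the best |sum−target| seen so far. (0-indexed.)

l=7, r=19, best |Δ|=5

l=0 r=19: -14+39=25 d=23 *, l++
l=1 r=19: -11+39=28 d=20 *, l++
l=2 r=19: -9+39=30 d=18 *, l++
l=3 r=19: -8+39=31 d=17 *, l++
l=4 r=19: -7+39=32 d=16 *, l++
l=5 r=19: 2+39=41 d=7 *, l++
l=6 r=19: 4+39=43 d=5 *, l++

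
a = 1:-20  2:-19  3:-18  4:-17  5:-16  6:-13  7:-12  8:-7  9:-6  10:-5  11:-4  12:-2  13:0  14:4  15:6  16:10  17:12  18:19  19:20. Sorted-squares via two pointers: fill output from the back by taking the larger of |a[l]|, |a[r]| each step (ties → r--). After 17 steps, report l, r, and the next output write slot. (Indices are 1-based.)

[1,19] |-20|<=|20| out[19]=400 → r--
[1,18] |-20|>|19| out[18]=400 → l++
[2,18] |-19|<=|19| out[17]=361 → r--
[2,17] |-19|>|12| out[16]=361 → l++
[3,17] |-18|>|12| out[15]=324 → l++
[4,17] |-17|>|12| out[14]=289 → l++
[5,17] |-16|>|12| out[13]=256 → l++
[6,17] |-13|>|12| out[12]=169 → l++
[7,17] |-12|<=|12| out[11]=144 → r--
[7,16] |-12|>|10| out[10]=144 → l++
[8,16] |-7|<=|10| out[9]=100 → r--
[8,15] |-7|>|6| out[8]=49 → l++
[9,15] |-6|<=|6| out[7]=36 → r--
[9,14] |-6|>|4| out[6]=36 → l++
[10,14] |-5|>|4| out[5]=25 → l++
[11,14] |-4|<=|4| out[4]=16 → r--
[11,13] |-4|>|0| out[3]=16 → l++

l=12, r=13, next write slot=2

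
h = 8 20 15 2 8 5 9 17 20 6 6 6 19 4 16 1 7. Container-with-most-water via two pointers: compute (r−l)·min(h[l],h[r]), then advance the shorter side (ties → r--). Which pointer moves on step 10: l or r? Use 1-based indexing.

l=1 r=17: min(8,7)*16=112 best=112 *, r--
l=1 r=16: min(8,1)*15=15 best=112, r--
l=1 r=15: min(8,16)*14=112 best=112, l++
l=2 r=15: min(20,16)*13=208 best=208 *, r--
l=2 r=14: min(20,4)*12=48 best=208, r--
l=2 r=13: min(20,19)*11=209 best=209 *, r--
l=2 r=12: min(20,6)*10=60 best=209, r--
l=2 r=11: min(20,6)*9=54 best=209, r--
l=2 r=10: min(20,6)*8=48 best=209, r--
l=2 r=9: min(20,20)*7=140 best=209, r--

r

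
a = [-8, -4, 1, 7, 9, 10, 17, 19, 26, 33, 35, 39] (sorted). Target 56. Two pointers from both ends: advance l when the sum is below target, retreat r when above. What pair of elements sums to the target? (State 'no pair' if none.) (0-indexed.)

(17, 39)

[0,11] -8+39=31 <56 → l++
[1,11] -4+39=35 <56 → l++
[2,11] 1+39=40 <56 → l++
[3,11] 7+39=46 <56 → l++
[4,11] 9+39=48 <56 → l++
[5,11] 10+39=49 <56 → l++
[6,11] 17+39=56 → found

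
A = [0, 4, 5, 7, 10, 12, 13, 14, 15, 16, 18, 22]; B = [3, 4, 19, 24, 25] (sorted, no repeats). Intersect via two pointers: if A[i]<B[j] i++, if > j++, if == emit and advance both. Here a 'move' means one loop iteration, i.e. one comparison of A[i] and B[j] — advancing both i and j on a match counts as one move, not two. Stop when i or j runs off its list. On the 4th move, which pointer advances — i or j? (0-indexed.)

[i=0,j=0] 0<3 → i++
[i=1,j=0] 4>3 → j++
[i=1,j=1] 4==4 emit → i++,j++
[i=2,j=2] 5<19 → i++

i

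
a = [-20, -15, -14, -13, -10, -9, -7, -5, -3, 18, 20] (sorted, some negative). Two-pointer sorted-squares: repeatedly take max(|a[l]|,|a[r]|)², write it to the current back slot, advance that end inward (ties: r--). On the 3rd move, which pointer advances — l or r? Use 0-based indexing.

[0,10] |-20|<=|20| out[10]=400 → r--
[0,9] |-20|>|18| out[9]=400 → l++
[1,9] |-15|<=|18| out[8]=324 → r--

r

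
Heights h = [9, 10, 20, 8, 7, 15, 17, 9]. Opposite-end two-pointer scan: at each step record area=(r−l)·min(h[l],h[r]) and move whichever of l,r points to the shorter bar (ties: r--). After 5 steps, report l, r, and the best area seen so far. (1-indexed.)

l=3, r=5, best area=68

l=1 r=8: min(9,9)*7=63 best=63 *, r--
l=1 r=7: min(9,17)*6=54 best=63, l++
l=2 r=7: min(10,17)*5=50 best=63, l++
l=3 r=7: min(20,17)*4=68 best=68 *, r--
l=3 r=6: min(20,15)*3=45 best=68, r--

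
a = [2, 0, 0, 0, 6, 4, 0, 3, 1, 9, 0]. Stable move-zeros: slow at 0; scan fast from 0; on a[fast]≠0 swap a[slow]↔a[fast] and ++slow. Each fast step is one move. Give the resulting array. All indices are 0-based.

[2, 6, 4, 3, 1, 9, 0, 0, 0, 0, 0]

slow=0 fast=0: a[fast]=2≠0 swap→a[0]=2, slow++,fast++
slow=1 fast=1: a[fast]=0, fast++
slow=1 fast=2: a[fast]=0, fast++
slow=1 fast=3: a[fast]=0, fast++
slow=1 fast=4: a[fast]=6≠0 swap→a[1]=6, slow++,fast++
slow=2 fast=5: a[fast]=4≠0 swap→a[2]=4, slow++,fast++
slow=3 fast=6: a[fast]=0, fast++
slow=3 fast=7: a[fast]=3≠0 swap→a[3]=3, slow++,fast++
slow=4 fast=8: a[fast]=1≠0 swap→a[4]=1, slow++,fast++
slow=5 fast=9: a[fast]=9≠0 swap→a[5]=9, slow++,fast++
slow=6 fast=10: a[fast]=0, fast++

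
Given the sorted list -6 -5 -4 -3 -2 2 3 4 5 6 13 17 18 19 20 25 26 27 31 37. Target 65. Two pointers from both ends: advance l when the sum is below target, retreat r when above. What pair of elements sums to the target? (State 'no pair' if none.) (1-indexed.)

[1,20] -6+37=31 <65 → l++
[2,20] -5+37=32 <65 → l++
[3,20] -4+37=33 <65 → l++
[4,20] -3+37=34 <65 → l++
[5,20] -2+37=35 <65 → l++
[6,20] 2+37=39 <65 → l++
[7,20] 3+37=40 <65 → l++
[8,20] 4+37=41 <65 → l++
[9,20] 5+37=42 <65 → l++
[10,20] 6+37=43 <65 → l++
[11,20] 13+37=50 <65 → l++
[12,20] 17+37=54 <65 → l++
[13,20] 18+37=55 <65 → l++
[14,20] 19+37=56 <65 → l++
[15,20] 20+37=57 <65 → l++
[16,20] 25+37=62 <65 → l++
[17,20] 26+37=63 <65 → l++
[18,20] 27+37=64 <65 → l++
[19,20] 31+37=68 >65 → r--

no pair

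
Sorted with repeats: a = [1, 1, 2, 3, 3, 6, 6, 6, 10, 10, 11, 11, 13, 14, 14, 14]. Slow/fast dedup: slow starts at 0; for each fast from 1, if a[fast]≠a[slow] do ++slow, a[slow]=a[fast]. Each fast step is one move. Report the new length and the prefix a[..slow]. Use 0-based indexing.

length 8; prefix = [1, 2, 3, 6, 10, 11, 13, 14]

slow=0 fast=1: a[fast]=1=a[slow] dup, fast++
slow=0 fast=2: a[fast]=2≠a[slow]=1 write a[1]=2, slow++,fast++
slow=1 fast=3: a[fast]=3≠a[slow]=2 write a[2]=3, slow++,fast++
slow=2 fast=4: a[fast]=3=a[slow] dup, fast++
slow=2 fast=5: a[fast]=6≠a[slow]=3 write a[3]=6, slow++,fast++
slow=3 fast=6: a[fast]=6=a[slow] dup, fast++
slow=3 fast=7: a[fast]=6=a[slow] dup, fast++
slow=3 fast=8: a[fast]=10≠a[slow]=6 write a[4]=10, slow++,fast++
slow=4 fast=9: a[fast]=10=a[slow] dup, fast++
slow=4 fast=10: a[fast]=11≠a[slow]=10 write a[5]=11, slow++,fast++
slow=5 fast=11: a[fast]=11=a[slow] dup, fast++
slow=5 fast=12: a[fast]=13≠a[slow]=11 write a[6]=13, slow++,fast++
slow=6 fast=13: a[fast]=14≠a[slow]=13 write a[7]=14, slow++,fast++
slow=7 fast=14: a[fast]=14=a[slow] dup, fast++
slow=7 fast=15: a[fast]=14=a[slow] dup, fast++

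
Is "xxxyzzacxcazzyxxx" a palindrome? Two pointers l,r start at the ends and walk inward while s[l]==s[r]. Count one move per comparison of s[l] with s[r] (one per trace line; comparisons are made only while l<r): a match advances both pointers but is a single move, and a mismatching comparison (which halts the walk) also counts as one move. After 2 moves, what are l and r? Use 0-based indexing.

l=0 r=16: 'x'=='x', l++,r--
l=1 r=15: 'x'=='x', l++,r--

l=2, r=14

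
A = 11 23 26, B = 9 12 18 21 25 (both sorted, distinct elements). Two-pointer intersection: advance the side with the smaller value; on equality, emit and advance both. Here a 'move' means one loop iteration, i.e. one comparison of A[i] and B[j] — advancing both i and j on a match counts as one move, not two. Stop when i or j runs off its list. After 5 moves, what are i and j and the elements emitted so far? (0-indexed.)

i=1, j=4, emitted=[]

i=0 j=0: 11>9, j++
i=0 j=1: 11<12, i++
i=1 j=1: 23>12, j++
i=1 j=2: 23>18, j++
i=1 j=3: 23>21, j++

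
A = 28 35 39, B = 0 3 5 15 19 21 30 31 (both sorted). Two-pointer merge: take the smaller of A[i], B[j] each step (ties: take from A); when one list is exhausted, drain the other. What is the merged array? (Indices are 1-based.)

[0, 3, 5, 15, 19, 21, 28, 30, 31, 35, 39]

i=1 j=1: A[i]=28>B[j]=0 take 0, j++
i=1 j=2: A[i]=28>B[j]=3 take 3, j++
i=1 j=3: A[i]=28>B[j]=5 take 5, j++
i=1 j=4: A[i]=28>B[j]=15 take 15, j++
i=1 j=5: A[i]=28>B[j]=19 take 19, j++
i=1 j=6: A[i]=28>B[j]=21 take 21, j++
i=1 j=7: A[i]=28<=B[j]=30 take 28, i++
i=2 j=7: A[i]=35>B[j]=30 take 30, j++
i=2 j=8: A[i]=35>B[j]=31 take 31, j++
i=2 j=9: B done, take A[i]=35, i++
i=3 j=9: B done, take A[i]=39, i++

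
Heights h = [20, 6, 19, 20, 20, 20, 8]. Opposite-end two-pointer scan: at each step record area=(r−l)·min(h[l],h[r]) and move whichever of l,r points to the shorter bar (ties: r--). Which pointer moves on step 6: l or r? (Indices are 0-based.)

l=0 r=6: min(20,8)*6=48 best=48 *, r--
l=0 r=5: min(20,20)*5=100 best=100 *, r--
l=0 r=4: min(20,20)*4=80 best=100, r--
l=0 r=3: min(20,20)*3=60 best=100, r--
l=0 r=2: min(20,19)*2=38 best=100, r--
l=0 r=1: min(20,6)*1=6 best=100, r--

r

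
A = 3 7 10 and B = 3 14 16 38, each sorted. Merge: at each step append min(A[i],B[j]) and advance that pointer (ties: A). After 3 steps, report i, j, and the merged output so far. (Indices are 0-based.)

[i=0,j=0] A[i]=3<=B[j]=3 take 3 → i++
[i=1,j=0] A[i]=7>B[j]=3 take 3 → j++
[i=1,j=1] A[i]=7<=B[j]=14 take 7 → i++

i=2, j=1, merged so far=[3, 3, 7]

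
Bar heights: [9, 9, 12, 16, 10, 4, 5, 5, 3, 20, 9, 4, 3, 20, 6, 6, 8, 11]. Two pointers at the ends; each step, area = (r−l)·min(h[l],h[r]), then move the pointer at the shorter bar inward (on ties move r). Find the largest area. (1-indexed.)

max area = 165

[1,18] min(9,11)*17=153 best=153 * → l++
[2,18] min(9,11)*16=144 best=153 → l++
[3,18] min(12,11)*15=165 best=165 * → r--
[3,17] min(12,8)*14=112 best=165 → r--
[3,16] min(12,6)*13=78 best=165 → r--
[3,15] min(12,6)*12=72 best=165 → r--
[3,14] min(12,20)*11=132 best=165 → l++
[4,14] min(16,20)*10=160 best=165 → l++
[5,14] min(10,20)*9=90 best=165 → l++
[6,14] min(4,20)*8=32 best=165 → l++
[7,14] min(5,20)*7=35 best=165 → l++
[8,14] min(5,20)*6=30 best=165 → l++
[9,14] min(3,20)*5=15 best=165 → l++
[10,14] min(20,20)*4=80 best=165 → r--
[10,13] min(20,3)*3=9 best=165 → r--
[10,12] min(20,4)*2=8 best=165 → r--
[10,11] min(20,9)*1=9 best=165 → r--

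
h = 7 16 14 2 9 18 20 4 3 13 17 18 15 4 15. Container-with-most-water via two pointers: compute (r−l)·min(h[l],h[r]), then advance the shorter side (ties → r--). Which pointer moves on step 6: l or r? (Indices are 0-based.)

l

[0,14] min(7,15)*14=98 best=98 * → l++
[1,14] min(16,15)*13=195 best=195 * → r--
[1,13] min(16,4)*12=48 best=195 → r--
[1,12] min(16,15)*11=165 best=195 → r--
[1,11] min(16,18)*10=160 best=195 → l++
[2,11] min(14,18)*9=126 best=195 → l++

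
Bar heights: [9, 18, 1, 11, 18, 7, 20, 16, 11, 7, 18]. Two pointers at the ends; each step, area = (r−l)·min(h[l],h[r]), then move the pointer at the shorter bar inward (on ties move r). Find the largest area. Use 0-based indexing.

l=0 r=10: min(9,18)*10=90 best=90 *, l++
l=1 r=10: min(18,18)*9=162 best=162 *, r--
l=1 r=9: min(18,7)*8=56 best=162, r--
l=1 r=8: min(18,11)*7=77 best=162, r--
l=1 r=7: min(18,16)*6=96 best=162, r--
l=1 r=6: min(18,20)*5=90 best=162, l++
l=2 r=6: min(1,20)*4=4 best=162, l++
l=3 r=6: min(11,20)*3=33 best=162, l++
l=4 r=6: min(18,20)*2=36 best=162, l++
l=5 r=6: min(7,20)*1=7 best=162, l++

max area = 162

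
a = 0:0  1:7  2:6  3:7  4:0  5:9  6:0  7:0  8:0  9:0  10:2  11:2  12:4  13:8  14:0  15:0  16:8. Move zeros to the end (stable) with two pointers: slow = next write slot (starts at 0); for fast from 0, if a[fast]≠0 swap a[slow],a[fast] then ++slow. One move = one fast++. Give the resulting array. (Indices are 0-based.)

(s=0,f=0) a[fast]=0 → fast++
(s=0,f=1) a[fast]=7≠0 swap→a[0]=7 → slow++,fast++
(s=1,f=2) a[fast]=6≠0 swap→a[1]=6 → slow++,fast++
(s=2,f=3) a[fast]=7≠0 swap→a[2]=7 → slow++,fast++
(s=3,f=4) a[fast]=0 → fast++
(s=3,f=5) a[fast]=9≠0 swap→a[3]=9 → slow++,fast++
(s=4,f=6) a[fast]=0 → fast++
(s=4,f=7) a[fast]=0 → fast++
(s=4,f=8) a[fast]=0 → fast++
(s=4,f=9) a[fast]=0 → fast++
(s=4,f=10) a[fast]=2≠0 swap→a[4]=2 → slow++,fast++
(s=5,f=11) a[fast]=2≠0 swap→a[5]=2 → slow++,fast++
(s=6,f=12) a[fast]=4≠0 swap→a[6]=4 → slow++,fast++
(s=7,f=13) a[fast]=8≠0 swap→a[7]=8 → slow++,fast++
(s=8,f=14) a[fast]=0 → fast++
(s=8,f=15) a[fast]=0 → fast++
(s=8,f=16) a[fast]=8≠0 swap→a[8]=8 → slow++,fast++

[7, 6, 7, 9, 2, 2, 4, 8, 8, 0, 0, 0, 0, 0, 0, 0, 0]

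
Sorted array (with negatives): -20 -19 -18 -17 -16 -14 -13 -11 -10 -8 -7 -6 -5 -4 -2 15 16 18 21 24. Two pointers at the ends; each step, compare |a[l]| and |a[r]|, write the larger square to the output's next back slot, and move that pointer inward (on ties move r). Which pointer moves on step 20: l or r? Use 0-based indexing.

r

[0,19] |-20|<=|24| out[19]=576 → r--
[0,18] |-20|<=|21| out[18]=441 → r--
[0,17] |-20|>|18| out[17]=400 → l++
[1,17] |-19|>|18| out[16]=361 → l++
[2,17] |-18|<=|18| out[15]=324 → r--
[2,16] |-18|>|16| out[14]=324 → l++
[3,16] |-17|>|16| out[13]=289 → l++
[4,16] |-16|<=|16| out[12]=256 → r--
[4,15] |-16|>|15| out[11]=256 → l++
[5,15] |-14|<=|15| out[10]=225 → r--
[5,14] |-14|>|-2| out[9]=196 → l++
[6,14] |-13|>|-2| out[8]=169 → l++
[7,14] |-11|>|-2| out[7]=121 → l++
[8,14] |-10|>|-2| out[6]=100 → l++
[9,14] |-8|>|-2| out[5]=64 → l++
[10,14] |-7|>|-2| out[4]=49 → l++
[11,14] |-6|>|-2| out[3]=36 → l++
[12,14] |-5|>|-2| out[2]=25 → l++
[13,14] |-4|>|-2| out[1]=16 → l++
[14,14] |-2|<=|-2| out[0]=4 → r--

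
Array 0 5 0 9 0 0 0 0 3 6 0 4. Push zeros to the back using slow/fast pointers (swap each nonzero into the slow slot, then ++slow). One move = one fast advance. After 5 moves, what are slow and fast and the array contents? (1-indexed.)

slow=1 fast=1: a[fast]=0, fast++
slow=1 fast=2: a[fast]=5≠0 swap→a[1]=5, slow++,fast++
slow=2 fast=3: a[fast]=0, fast++
slow=2 fast=4: a[fast]=9≠0 swap→a[2]=9, slow++,fast++
slow=3 fast=5: a[fast]=0, fast++

slow=3, fast=6, a=[5, 9, 0, 0, 0, 0, 0, 0, 3, 6, 0, 4]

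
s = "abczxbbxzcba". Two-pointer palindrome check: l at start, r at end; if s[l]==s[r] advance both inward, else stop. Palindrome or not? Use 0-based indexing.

palindrome

[0,11] 'a'=='a' → l++,r--
[1,10] 'b'=='b' → l++,r--
[2,9] 'c'=='c' → l++,r--
[3,8] 'z'=='z' → l++,r--
[4,7] 'x'=='x' → l++,r--
[5,6] 'b'=='b' → l++,r--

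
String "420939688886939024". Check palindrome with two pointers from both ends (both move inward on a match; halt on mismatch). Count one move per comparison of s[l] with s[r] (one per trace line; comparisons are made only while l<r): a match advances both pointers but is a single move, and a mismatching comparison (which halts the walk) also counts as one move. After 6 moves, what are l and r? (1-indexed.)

l=7, r=12

l=1 r=18: '4'=='4', l++,r--
l=2 r=17: '2'=='2', l++,r--
l=3 r=16: '0'=='0', l++,r--
l=4 r=15: '9'=='9', l++,r--
l=5 r=14: '3'=='3', l++,r--
l=6 r=13: '9'=='9', l++,r--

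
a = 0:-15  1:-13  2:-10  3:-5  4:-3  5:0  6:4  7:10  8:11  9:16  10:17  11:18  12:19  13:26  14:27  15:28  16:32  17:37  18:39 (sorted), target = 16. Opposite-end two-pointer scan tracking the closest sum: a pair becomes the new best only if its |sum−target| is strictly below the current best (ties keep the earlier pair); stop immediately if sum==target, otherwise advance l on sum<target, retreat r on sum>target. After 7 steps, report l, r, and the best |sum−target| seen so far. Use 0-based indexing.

l=2, r=13, best |Δ|=1

[0,18] -15+39=24 d=8 * → r--
[0,17] -15+37=22 d=6 * → r--
[0,16] -15+32=17 d=1 * → r--
[0,15] -15+28=13 d=3 → l++
[1,15] -13+28=15 d=1 → l++
[2,15] -10+28=18 d=2 → r--
[2,14] -10+27=17 d=1 → r--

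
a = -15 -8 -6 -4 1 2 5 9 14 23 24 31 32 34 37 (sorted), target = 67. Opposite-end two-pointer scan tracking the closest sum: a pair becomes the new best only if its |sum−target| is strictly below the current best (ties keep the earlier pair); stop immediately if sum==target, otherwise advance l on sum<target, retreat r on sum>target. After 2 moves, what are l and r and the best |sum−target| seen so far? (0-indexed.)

l=2, r=14, best |Δ|=38

[0,14] -15+37=22 d=45 * → l++
[1,14] -8+37=29 d=38 * → l++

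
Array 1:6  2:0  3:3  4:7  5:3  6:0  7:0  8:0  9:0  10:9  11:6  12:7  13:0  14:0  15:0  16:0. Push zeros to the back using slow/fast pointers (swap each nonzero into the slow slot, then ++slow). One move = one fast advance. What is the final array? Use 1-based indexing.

(s=1,f=1) a[fast]=6≠0 swap→a[1]=6 → slow++,fast++
(s=2,f=2) a[fast]=0 → fast++
(s=2,f=3) a[fast]=3≠0 swap→a[2]=3 → slow++,fast++
(s=3,f=4) a[fast]=7≠0 swap→a[3]=7 → slow++,fast++
(s=4,f=5) a[fast]=3≠0 swap→a[4]=3 → slow++,fast++
(s=5,f=6) a[fast]=0 → fast++
(s=5,f=7) a[fast]=0 → fast++
(s=5,f=8) a[fast]=0 → fast++
(s=5,f=9) a[fast]=0 → fast++
(s=5,f=10) a[fast]=9≠0 swap→a[5]=9 → slow++,fast++
(s=6,f=11) a[fast]=6≠0 swap→a[6]=6 → slow++,fast++
(s=7,f=12) a[fast]=7≠0 swap→a[7]=7 → slow++,fast++
(s=8,f=13) a[fast]=0 → fast++
(s=8,f=14) a[fast]=0 → fast++
(s=8,f=15) a[fast]=0 → fast++
(s=8,f=16) a[fast]=0 → fast++

[6, 3, 7, 3, 9, 6, 7, 0, 0, 0, 0, 0, 0, 0, 0, 0]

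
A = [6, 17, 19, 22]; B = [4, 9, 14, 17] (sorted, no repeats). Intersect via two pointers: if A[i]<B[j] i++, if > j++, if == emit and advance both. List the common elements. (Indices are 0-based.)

intersection = [17]

i=0 j=0: 6>4, j++
i=0 j=1: 6<9, i++
i=1 j=1: 17>9, j++
i=1 j=2: 17>14, j++
i=1 j=3: 17==17 emit, i++,j++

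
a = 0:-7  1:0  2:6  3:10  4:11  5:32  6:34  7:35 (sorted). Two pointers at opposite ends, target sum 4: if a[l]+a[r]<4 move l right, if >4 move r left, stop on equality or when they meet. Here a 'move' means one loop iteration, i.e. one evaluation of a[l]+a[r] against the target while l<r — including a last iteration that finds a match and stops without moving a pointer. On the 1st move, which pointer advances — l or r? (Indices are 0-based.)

l=0 r=7: -7+35=28 >4, r--

r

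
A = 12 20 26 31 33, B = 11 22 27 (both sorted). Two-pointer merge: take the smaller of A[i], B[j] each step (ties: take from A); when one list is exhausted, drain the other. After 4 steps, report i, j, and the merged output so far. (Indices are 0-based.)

i=2, j=2, merged so far=[11, 12, 20, 22]

i=0 j=0: A[i]=12>B[j]=11 take 11, j++
i=0 j=1: A[i]=12<=B[j]=22 take 12, i++
i=1 j=1: A[i]=20<=B[j]=22 take 20, i++
i=2 j=1: A[i]=26>B[j]=22 take 22, j++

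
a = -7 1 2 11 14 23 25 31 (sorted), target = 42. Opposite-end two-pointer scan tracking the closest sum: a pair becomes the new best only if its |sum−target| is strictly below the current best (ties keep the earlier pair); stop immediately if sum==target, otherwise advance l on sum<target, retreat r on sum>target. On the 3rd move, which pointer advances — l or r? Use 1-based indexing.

[1,8] -7+31=24 d=18 * → l++
[2,8] 1+31=32 d=10 * → l++
[3,8] 2+31=33 d=9 * → l++

l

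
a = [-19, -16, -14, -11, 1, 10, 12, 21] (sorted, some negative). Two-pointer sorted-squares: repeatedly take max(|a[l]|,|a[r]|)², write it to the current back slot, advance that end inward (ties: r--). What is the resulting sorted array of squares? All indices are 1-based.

[1, 100, 121, 144, 196, 256, 361, 441]

l=1 r=8: |-19|<=|21| out[8]=441, r--
l=1 r=7: |-19|>|12| out[7]=361, l++
l=2 r=7: |-16|>|12| out[6]=256, l++
l=3 r=7: |-14|>|12| out[5]=196, l++
l=4 r=7: |-11|<=|12| out[4]=144, r--
l=4 r=6: |-11|>|10| out[3]=121, l++
l=5 r=6: |1|<=|10| out[2]=100, r--
l=5 r=5: |1|<=|1| out[1]=1, r--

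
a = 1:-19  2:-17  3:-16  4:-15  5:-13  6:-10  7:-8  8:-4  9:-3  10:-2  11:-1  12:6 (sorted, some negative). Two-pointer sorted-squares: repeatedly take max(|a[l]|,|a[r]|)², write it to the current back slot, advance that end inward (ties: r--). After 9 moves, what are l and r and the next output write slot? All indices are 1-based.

l=9, r=11, next write slot=3

[1,12] |-19|>|6| out[12]=361 → l++
[2,12] |-17|>|6| out[11]=289 → l++
[3,12] |-16|>|6| out[10]=256 → l++
[4,12] |-15|>|6| out[9]=225 → l++
[5,12] |-13|>|6| out[8]=169 → l++
[6,12] |-10|>|6| out[7]=100 → l++
[7,12] |-8|>|6| out[6]=64 → l++
[8,12] |-4|<=|6| out[5]=36 → r--
[8,11] |-4|>|-1| out[4]=16 → l++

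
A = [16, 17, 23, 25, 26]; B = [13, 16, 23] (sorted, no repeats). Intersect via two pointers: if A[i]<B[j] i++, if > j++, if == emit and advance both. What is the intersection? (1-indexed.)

intersection = [16, 23]

i=1 j=1: 16>13, j++
i=1 j=2: 16==16 emit, i++,j++
i=2 j=3: 17<23, i++
i=3 j=3: 23==23 emit, i++,j++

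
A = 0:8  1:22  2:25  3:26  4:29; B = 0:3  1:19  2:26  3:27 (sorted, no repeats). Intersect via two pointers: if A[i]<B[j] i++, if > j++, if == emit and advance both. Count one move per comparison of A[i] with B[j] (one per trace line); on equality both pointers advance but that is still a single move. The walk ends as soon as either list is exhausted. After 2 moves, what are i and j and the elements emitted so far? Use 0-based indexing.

i=0 j=0: 8>3, j++
i=0 j=1: 8<19, i++

i=1, j=1, emitted=[]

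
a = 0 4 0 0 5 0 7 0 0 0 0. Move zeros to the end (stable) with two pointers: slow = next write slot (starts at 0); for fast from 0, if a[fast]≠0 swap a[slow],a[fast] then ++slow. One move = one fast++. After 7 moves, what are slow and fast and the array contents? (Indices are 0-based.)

slow=3, fast=7, a=[4, 5, 7, 0, 0, 0, 0, 0, 0, 0, 0]

(s=0,f=0) a[fast]=0 → fast++
(s=0,f=1) a[fast]=4≠0 swap→a[0]=4 → slow++,fast++
(s=1,f=2) a[fast]=0 → fast++
(s=1,f=3) a[fast]=0 → fast++
(s=1,f=4) a[fast]=5≠0 swap→a[1]=5 → slow++,fast++
(s=2,f=5) a[fast]=0 → fast++
(s=2,f=6) a[fast]=7≠0 swap→a[2]=7 → slow++,fast++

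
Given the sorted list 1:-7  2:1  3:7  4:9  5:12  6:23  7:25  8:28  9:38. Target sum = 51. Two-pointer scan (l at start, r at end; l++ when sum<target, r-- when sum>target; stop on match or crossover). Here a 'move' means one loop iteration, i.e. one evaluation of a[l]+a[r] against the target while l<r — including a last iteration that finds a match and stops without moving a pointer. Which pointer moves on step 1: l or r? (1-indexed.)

l=1 r=9: -7+38=31 <51, l++

l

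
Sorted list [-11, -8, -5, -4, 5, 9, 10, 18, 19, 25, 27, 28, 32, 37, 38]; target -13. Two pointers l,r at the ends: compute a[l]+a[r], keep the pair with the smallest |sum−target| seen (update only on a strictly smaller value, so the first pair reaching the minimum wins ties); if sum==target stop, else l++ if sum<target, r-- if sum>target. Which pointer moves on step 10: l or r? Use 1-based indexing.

l=1 r=15: -11+38=27 d=40 *, r--
l=1 r=14: -11+37=26 d=39 *, r--
l=1 r=13: -11+32=21 d=34 *, r--
l=1 r=12: -11+28=17 d=30 *, r--
l=1 r=11: -11+27=16 d=29 *, r--
l=1 r=10: -11+25=14 d=27 *, r--
l=1 r=9: -11+19=8 d=21 *, r--
l=1 r=8: -11+18=7 d=20 *, r--
l=1 r=7: -11+10=-1 d=12 *, r--
l=1 r=6: -11+9=-2 d=11 *, r--

r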